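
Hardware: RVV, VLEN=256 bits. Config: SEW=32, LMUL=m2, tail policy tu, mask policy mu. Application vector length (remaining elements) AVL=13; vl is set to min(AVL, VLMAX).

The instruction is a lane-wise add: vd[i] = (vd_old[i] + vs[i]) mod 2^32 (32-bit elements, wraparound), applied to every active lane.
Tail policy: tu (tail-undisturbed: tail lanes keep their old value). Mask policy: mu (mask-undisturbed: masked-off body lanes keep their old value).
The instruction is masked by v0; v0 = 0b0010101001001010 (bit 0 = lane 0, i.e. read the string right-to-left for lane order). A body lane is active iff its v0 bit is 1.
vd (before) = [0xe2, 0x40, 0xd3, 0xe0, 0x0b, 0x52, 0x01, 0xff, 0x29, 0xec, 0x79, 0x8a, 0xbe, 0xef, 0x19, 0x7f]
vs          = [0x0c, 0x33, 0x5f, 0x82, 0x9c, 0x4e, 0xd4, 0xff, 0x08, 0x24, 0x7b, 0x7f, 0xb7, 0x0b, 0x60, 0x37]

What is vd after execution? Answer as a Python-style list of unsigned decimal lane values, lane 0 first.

vd = [226, 115, 211, 354, 11, 82, 213, 255, 41, 272, 121, 265, 190, 239, 25, 127]

VLMAX = (256 × 2) / 32 = 16 lanes
vl = min(AVL, VLMAX) = min(13, 16) = 13
[0] mask-off/keep = 0xe2
[1] add(0x40,0x33) = 0x73
[2] mask-off/keep = 0xd3
[3] add(0xe0,0x82) = 0x162
[4] mask-off/keep = 0x0b
[5] mask-off/keep = 0x52
[6] add(0x01,0xd4) = 0xd5
[7] mask-off/keep = 0xff
[8] mask-off/keep = 0x29
[9] add(0xec,0x24) = 0x110
[10] mask-off/keep = 0x79
[11] add(0x8a,0x7f) = 0x109
[12] mask-off/keep = 0xbe
[13] tail/keep = 0xef
[14] tail/keep = 0x19
[15] tail/keep = 0x7f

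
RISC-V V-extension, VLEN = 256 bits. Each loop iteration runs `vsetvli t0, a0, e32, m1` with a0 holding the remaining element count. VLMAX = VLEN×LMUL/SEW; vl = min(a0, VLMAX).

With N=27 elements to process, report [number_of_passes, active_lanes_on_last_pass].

[iterations, last_vl] = [4, 3]

VLMAX = (256 × 1) / 32 = 8 lanes
27 elements at 8/iter → 4 passes, remainder 3 on the last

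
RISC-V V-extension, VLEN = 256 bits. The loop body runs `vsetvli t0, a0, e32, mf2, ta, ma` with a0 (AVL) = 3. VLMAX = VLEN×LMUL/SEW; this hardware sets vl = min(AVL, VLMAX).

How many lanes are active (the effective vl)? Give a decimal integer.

VLMAX = VLEN×LMUL/SEW = 256×1/2/32 = 4
AVL=3 ≤ VLMAX=4, so vl = 3

vl = 3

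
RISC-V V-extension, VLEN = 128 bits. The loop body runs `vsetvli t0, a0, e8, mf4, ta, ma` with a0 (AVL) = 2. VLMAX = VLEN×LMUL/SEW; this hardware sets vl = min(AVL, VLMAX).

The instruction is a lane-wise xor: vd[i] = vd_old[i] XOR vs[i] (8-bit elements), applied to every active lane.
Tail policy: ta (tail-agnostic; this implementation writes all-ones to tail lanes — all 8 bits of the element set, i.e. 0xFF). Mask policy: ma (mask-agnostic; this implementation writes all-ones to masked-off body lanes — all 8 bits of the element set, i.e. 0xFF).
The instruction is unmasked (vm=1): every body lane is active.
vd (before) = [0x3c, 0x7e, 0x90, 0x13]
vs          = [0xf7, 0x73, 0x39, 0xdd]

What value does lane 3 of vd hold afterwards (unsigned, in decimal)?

vd[3] = 255

VLMAX = VLEN×LMUL/SEW = 128×1/4/8 = 4
vl ← min(2, 4) = 2
lane  0: xor(0x3c,0xf7) ⇒ 0xcb
lane  1: xor(0x7e,0x73) ⇒ 0x0d
lane  2: tail/ones ⇒ 0xff
lane  3: tail/ones ⇒ 0xff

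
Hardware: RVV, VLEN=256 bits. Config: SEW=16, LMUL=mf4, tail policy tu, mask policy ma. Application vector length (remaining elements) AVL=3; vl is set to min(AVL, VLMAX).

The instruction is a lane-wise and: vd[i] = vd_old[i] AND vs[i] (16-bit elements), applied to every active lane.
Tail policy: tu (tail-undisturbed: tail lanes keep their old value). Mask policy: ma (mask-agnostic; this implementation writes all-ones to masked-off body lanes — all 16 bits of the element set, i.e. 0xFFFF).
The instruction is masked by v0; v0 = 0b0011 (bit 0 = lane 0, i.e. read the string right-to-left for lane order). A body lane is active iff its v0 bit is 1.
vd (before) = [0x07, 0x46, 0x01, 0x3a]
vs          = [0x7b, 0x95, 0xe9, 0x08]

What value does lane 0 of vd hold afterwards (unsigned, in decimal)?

lanes per group: 256·1/4/16 = 4
vl = min(AVL, VLMAX) = min(3, 4) = 3
[0] and(0x07,0x7b) = 0x03
[1] and(0x46,0x95) = 0x04
[2] mask-off/ones = 0xffff
[3] tail/keep = 0x3a

vd[0] = 3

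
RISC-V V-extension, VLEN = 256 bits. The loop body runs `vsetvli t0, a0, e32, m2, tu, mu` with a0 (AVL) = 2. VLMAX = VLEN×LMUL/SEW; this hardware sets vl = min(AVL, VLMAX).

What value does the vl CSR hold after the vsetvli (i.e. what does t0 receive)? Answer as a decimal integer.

vl = 2

VLMAX = (256 × 2) / 32 = 16 lanes
vl = min(AVL, VLMAX) = min(2, 16) = 2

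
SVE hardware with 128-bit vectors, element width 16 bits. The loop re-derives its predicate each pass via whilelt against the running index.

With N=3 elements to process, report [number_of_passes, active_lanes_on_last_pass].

128-bit reg / 16-bit elem → 8 lanes
iterations = ceil(3/8) = 1; final-pass vl = 3

[iterations, last_vl] = [1, 3]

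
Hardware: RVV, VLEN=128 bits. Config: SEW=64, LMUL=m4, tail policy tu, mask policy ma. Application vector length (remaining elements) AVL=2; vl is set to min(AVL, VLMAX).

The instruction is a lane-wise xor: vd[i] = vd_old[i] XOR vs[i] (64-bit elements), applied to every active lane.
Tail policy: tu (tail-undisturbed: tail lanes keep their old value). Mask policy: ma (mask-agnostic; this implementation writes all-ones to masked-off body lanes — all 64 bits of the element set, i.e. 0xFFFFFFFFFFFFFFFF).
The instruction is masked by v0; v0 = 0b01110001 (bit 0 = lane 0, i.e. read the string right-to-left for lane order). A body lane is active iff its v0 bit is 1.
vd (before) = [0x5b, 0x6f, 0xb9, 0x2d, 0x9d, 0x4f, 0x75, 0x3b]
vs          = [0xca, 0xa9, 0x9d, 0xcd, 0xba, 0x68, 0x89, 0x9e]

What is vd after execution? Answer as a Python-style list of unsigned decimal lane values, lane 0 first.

VLMAX = (128 × 4) / 64 = 8 lanes
vl = min(AVL, VLMAX) = min(2, 8) = 2
lane  0: xor(0x5b,0xca) ⇒ 0x91
lane  1: mask-off/ones ⇒ 0xffffffffffffffff
lane  2: tail/keep ⇒ 0xb9
lane  3: tail/keep ⇒ 0x2d
lane  4: tail/keep ⇒ 0x9d
lane  5: tail/keep ⇒ 0x4f
lane  6: tail/keep ⇒ 0x75
lane  7: tail/keep ⇒ 0x3b

vd = [145, 18446744073709551615, 185, 45, 157, 79, 117, 59]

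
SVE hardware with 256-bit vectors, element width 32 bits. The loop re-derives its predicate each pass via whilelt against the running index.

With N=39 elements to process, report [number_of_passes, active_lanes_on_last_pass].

[iterations, last_vl] = [5, 7]

256-bit reg / 32-bit elem → 8 lanes
N=39: ⌈39/8⌉ = 5 iters; last vl = 39 − 4×8 = 7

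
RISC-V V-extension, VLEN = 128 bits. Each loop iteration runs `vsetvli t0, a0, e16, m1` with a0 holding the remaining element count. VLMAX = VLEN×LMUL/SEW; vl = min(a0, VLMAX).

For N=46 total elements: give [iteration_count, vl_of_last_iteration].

[iterations, last_vl] = [6, 6]

lanes per group: 128·1/16 = 8
46 elements at 8/iter → 6 passes, remainder 6 on the last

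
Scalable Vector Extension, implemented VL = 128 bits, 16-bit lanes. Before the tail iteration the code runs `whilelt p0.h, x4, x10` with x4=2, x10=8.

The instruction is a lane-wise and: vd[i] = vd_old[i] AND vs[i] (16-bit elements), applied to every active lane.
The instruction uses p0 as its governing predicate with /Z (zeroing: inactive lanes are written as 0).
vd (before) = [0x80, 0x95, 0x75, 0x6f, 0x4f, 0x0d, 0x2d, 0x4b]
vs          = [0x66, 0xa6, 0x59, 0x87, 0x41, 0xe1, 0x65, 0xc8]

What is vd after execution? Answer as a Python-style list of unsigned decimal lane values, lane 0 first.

lane count: 128 div 16 = 8
whilelt: lane j active iff 2+j < 8 → j < 6 → 6 active
lane  0: and(0x80,0x66) ⇒ 0x00
lane  1: and(0x95,0xa6) ⇒ 0x84
lane  2: and(0x75,0x59) ⇒ 0x51
lane  3: and(0x6f,0x87) ⇒ 0x07
lane  4: and(0x4f,0x41) ⇒ 0x41
lane  5: and(0x0d,0xe1) ⇒ 0x01
lane  6: tail/zero ⇒ 0x00
lane  7: tail/zero ⇒ 0x00

vd = [0, 132, 81, 7, 65, 1, 0, 0]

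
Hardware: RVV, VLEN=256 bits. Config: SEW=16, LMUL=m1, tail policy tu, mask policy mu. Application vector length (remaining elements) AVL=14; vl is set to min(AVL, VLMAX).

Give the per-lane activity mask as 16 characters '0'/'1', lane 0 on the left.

predicate = 1111111111111100

VLMAX = (256 × 1) / 16 = 16 lanes
vl ← min(14, 16) = 14
bits (lane 0 leftmost): 1111111111111100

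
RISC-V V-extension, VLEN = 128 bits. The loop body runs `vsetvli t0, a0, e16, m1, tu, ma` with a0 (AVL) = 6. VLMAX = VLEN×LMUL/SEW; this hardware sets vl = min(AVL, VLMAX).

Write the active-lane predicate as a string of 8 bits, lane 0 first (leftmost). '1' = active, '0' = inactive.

predicate = 11111100

VLMAX = VLEN×LMUL/SEW = 128×1/16 = 8
AVL=6 ≤ VLMAX=8, so vl = 6
bits (lane 0 leftmost): 11111100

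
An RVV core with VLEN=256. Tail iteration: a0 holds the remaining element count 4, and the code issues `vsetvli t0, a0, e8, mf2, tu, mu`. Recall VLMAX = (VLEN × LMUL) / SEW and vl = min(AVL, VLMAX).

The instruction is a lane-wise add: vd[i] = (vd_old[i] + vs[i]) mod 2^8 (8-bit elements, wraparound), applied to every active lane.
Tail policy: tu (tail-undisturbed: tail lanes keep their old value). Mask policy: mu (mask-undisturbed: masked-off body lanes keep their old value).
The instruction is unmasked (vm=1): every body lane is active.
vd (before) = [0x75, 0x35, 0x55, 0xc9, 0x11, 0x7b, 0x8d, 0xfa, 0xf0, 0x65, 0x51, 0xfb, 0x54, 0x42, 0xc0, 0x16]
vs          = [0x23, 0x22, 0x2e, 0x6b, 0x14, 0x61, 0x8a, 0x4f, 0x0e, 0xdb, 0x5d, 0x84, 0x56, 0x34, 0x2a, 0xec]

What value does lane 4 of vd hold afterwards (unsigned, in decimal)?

vd[4] = 17

VLMAX = (256 × 1/2) / 8 = 16 lanes
AVL=4 ≤ VLMAX=16, so vl = 4
lane  0: add(0x75,0x23) ⇒ 0x98
lane  1: add(0x35,0x22) ⇒ 0x57
lane  2: add(0x55,0x2e) ⇒ 0x83
lane  3: add(0xc9,0x6b) ⇒ 0x34
lane  4: tail/keep ⇒ 0x11
lane  5: tail/keep ⇒ 0x7b
lane  6: tail/keep ⇒ 0x8d
lane  7: tail/keep ⇒ 0xfa
lane  8: tail/keep ⇒ 0xf0
lane  9: tail/keep ⇒ 0x65
lane 10: tail/keep ⇒ 0x51
lane 11: tail/keep ⇒ 0xfb
lane 12: tail/keep ⇒ 0x54
lane 13: tail/keep ⇒ 0x42
lane 14: tail/keep ⇒ 0xc0
lane 15: tail/keep ⇒ 0x16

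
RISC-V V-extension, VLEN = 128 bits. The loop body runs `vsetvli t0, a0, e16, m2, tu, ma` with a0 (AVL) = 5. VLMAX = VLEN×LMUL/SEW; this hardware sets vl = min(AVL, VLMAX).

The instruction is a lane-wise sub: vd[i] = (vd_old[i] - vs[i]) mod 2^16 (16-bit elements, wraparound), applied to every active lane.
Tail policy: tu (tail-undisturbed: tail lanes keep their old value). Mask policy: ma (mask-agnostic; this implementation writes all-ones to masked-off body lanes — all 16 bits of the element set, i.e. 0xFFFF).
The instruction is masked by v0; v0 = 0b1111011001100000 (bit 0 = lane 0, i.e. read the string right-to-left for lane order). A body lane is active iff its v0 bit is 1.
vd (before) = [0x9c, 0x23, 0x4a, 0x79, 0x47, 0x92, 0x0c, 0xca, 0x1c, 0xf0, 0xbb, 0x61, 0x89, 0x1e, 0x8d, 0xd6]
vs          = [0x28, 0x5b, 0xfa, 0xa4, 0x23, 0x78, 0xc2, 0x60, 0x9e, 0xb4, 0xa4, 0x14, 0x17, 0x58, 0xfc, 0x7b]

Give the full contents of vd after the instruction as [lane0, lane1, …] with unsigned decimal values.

VLMAX = (128 × 2) / 16 = 16 lanes
AVL=5 ≤ VLMAX=16, so vl = 5
vd[0] mask-off/ones -> 0xffff
vd[1] mask-off/ones -> 0xffff
vd[2] mask-off/ones -> 0xffff
vd[3] mask-off/ones -> 0xffff
vd[4] mask-off/ones -> 0xffff
vd[5] tail/keep -> 0x92
vd[6] tail/keep -> 0x0c
vd[7] tail/keep -> 0xca
vd[8] tail/keep -> 0x1c
vd[9] tail/keep -> 0xf0
vd[10] tail/keep -> 0xbb
vd[11] tail/keep -> 0x61
vd[12] tail/keep -> 0x89
vd[13] tail/keep -> 0x1e
vd[14] tail/keep -> 0x8d
vd[15] tail/keep -> 0xd6

vd = [65535, 65535, 65535, 65535, 65535, 146, 12, 202, 28, 240, 187, 97, 137, 30, 141, 214]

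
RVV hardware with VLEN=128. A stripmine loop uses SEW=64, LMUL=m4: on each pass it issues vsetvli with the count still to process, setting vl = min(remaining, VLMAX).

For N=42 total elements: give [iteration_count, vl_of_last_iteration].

[iterations, last_vl] = [6, 2]

lanes per group: 128·4/64 = 8
42 elements at 8/iter → 6 passes, remainder 2 on the last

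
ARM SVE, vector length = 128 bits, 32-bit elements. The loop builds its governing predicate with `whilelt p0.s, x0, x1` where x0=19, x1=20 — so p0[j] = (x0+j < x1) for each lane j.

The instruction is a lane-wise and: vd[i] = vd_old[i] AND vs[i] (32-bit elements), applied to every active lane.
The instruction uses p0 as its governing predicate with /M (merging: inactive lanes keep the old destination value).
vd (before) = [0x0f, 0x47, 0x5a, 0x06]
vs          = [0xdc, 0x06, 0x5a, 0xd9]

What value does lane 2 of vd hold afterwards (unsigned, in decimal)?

128-bit reg / 32-bit elem → 4 lanes
p0[j] = (19+j < 20); true for j=0..0 → 1 lanes set
vd[0] and(0x0f,0xdc) -> 0x0c
vd[1] tail/keep -> 0x47
vd[2] tail/keep -> 0x5a
vd[3] tail/keep -> 0x06

vd[2] = 90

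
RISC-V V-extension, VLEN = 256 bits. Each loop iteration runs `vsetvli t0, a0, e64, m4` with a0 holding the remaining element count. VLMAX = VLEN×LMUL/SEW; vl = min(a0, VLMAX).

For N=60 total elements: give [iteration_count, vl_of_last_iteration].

[iterations, last_vl] = [4, 12]

VLMAX = VLEN×LMUL/SEW = 256×4/64 = 16
N=60: ⌈60/16⌉ = 4 iters; last vl = 60 − 3×16 = 12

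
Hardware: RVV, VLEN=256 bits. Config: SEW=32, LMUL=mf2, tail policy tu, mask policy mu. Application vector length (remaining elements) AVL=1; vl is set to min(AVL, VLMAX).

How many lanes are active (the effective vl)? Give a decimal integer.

vl = 1

VLMAX = VLEN×LMUL/SEW = 256×1/2/32 = 4
vl ← min(1, 4) = 1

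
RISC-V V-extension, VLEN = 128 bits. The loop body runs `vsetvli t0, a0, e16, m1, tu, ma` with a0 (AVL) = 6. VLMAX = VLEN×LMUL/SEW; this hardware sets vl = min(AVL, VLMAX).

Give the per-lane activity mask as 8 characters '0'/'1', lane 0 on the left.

VLMAX = (128 × 1) / 16 = 8 lanes
vl ← min(6, 8) = 6
bits (lane 0 leftmost): 11111100

predicate = 11111100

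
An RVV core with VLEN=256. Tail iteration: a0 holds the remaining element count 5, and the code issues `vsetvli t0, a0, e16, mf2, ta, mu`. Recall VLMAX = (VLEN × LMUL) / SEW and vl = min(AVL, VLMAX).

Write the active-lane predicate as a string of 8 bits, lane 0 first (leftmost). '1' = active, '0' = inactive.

VLMAX = VLEN×LMUL/SEW = 256×1/2/16 = 8
vl ← min(5, 8) = 5
bits (lane 0 leftmost): 11111000

predicate = 11111000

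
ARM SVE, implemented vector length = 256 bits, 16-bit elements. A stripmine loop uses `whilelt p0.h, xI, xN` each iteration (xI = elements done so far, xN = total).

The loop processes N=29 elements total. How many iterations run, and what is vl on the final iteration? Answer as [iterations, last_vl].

register lanes = 256/16 = 16
N=29: ⌈29/16⌉ = 2 iters; last vl = 29 − 1×16 = 13

[iterations, last_vl] = [2, 13]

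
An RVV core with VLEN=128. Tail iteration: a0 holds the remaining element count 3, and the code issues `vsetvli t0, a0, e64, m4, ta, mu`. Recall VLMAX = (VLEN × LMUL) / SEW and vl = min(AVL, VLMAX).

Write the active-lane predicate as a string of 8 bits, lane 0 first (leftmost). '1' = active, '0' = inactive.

VLMAX = (128 × 4) / 64 = 8 lanes
vl = min(AVL, VLMAX) = min(3, 8) = 3
bits (lane 0 leftmost): 11100000

predicate = 11100000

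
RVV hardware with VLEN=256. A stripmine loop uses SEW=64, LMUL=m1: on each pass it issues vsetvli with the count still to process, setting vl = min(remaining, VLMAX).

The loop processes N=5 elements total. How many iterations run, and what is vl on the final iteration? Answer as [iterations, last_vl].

[iterations, last_vl] = [2, 1]

lanes per group: 256·1/64 = 4
iterations = ceil(5/4) = 2; final-pass vl = 1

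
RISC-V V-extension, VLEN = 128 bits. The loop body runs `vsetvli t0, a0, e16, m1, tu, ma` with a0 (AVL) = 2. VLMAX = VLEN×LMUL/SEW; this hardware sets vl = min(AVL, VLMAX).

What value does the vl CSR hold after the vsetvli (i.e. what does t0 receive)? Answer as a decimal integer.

vl = 2

VLMAX = (128 × 1) / 16 = 8 lanes
AVL=2 ≤ VLMAX=8, so vl = 2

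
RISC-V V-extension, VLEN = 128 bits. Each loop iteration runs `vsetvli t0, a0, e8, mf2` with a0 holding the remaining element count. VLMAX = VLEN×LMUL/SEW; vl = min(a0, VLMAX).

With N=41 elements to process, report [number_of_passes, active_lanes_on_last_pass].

lanes per group: 128·1/2/8 = 8
iterations = ceil(41/8) = 6; final-pass vl = 1

[iterations, last_vl] = [6, 1]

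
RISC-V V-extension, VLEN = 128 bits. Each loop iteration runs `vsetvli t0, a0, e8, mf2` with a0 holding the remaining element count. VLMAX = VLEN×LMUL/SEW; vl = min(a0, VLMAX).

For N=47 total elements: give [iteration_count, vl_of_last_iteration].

[iterations, last_vl] = [6, 7]

VLMAX = (128 × 1/2) / 8 = 8 lanes
N=47: ⌈47/8⌉ = 6 iters; last vl = 47 − 5×8 = 7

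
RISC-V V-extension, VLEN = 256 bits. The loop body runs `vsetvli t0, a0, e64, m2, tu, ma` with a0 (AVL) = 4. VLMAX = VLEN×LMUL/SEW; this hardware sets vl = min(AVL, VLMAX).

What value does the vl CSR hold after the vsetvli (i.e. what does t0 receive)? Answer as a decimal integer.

VLMAX = VLEN×LMUL/SEW = 256×2/64 = 8
AVL=4 ≤ VLMAX=8, so vl = 4

vl = 4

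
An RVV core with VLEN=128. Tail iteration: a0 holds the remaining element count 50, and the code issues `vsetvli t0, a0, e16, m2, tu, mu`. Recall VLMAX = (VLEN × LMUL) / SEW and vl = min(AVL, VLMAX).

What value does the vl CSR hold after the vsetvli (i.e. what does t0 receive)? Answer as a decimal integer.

vl = 16

VLMAX = (128 × 2) / 16 = 16 lanes
AVL=50 > VLMAX=16, so vl = 16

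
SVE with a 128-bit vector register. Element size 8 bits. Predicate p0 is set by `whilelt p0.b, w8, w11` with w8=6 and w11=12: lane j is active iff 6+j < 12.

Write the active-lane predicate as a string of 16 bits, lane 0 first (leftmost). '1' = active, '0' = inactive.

128-bit reg / 8-bit elem → 16 lanes
p0[j] = (6+j < 12); true for j=0..5 → 6 lanes set
bits (lane 0 leftmost): 1111110000000000

predicate = 1111110000000000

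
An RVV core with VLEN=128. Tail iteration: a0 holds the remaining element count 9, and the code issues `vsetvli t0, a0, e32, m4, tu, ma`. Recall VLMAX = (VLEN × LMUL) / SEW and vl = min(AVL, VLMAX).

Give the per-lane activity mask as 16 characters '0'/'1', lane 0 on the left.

predicate = 1111111110000000

lanes per group: 128·4/32 = 16
AVL=9 ≤ VLMAX=16, so vl = 9
bits (lane 0 leftmost): 1111111110000000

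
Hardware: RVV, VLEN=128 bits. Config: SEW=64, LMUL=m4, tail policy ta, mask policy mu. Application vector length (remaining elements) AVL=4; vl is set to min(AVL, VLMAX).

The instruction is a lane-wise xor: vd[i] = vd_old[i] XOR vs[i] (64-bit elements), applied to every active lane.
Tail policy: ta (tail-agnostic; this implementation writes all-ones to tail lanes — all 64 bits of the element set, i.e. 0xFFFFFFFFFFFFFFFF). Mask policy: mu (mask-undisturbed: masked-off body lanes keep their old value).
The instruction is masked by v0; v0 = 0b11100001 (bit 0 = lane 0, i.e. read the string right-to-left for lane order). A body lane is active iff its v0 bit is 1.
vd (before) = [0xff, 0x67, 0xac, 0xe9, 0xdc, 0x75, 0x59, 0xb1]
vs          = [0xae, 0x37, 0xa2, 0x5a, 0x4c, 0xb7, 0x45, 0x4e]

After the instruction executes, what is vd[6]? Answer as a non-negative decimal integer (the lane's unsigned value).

VLMAX = VLEN×LMUL/SEW = 128×4/64 = 8
vl = min(AVL, VLMAX) = min(4, 8) = 4
  i=0: xor(0xff,0xae) → 81
  i=1: mask-off/keep → 103
  i=2: mask-off/keep → 172
  i=3: mask-off/keep → 233
  i=4: tail/ones → 18446744073709551615
  i=5: tail/ones → 18446744073709551615
  i=6: tail/ones → 18446744073709551615
  i=7: tail/ones → 18446744073709551615

vd[6] = 18446744073709551615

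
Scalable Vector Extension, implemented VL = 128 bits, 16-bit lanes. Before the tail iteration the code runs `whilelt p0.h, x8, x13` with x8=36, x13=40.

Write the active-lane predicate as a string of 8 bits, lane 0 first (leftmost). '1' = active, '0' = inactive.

lane count: 128 div 16 = 8
whilelt: lane j active iff 36+j < 40 → j < 4 → 4 active
bits (lane 0 leftmost): 11110000

predicate = 11110000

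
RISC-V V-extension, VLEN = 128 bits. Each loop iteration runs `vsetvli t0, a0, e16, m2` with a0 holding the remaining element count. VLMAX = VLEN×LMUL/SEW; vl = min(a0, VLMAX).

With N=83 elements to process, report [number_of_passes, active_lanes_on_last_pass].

[iterations, last_vl] = [6, 3]

VLMAX = (128 × 2) / 16 = 16 lanes
iterations = ceil(83/16) = 6; final-pass vl = 3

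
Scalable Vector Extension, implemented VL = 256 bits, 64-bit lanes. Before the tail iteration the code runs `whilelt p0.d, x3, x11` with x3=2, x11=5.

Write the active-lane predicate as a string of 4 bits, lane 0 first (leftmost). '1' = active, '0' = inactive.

register lanes = 256/64 = 4
p0[j] = (2+j < 5); true for j=0..2 → 3 lanes set
bits (lane 0 leftmost): 1110

predicate = 1110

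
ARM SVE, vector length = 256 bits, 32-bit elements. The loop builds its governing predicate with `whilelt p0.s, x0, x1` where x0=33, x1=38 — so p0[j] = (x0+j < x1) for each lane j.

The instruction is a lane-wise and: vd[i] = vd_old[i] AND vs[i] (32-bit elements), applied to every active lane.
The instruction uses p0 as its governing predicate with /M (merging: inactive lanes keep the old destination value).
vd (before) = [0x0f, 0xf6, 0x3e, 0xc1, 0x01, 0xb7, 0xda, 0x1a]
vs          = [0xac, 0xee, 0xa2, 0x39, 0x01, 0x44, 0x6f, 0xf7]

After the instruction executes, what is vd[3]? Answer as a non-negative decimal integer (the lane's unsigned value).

256-bit reg / 32-bit elem → 8 lanes
active while 33+j < 38, i.e. j ∈ [0,5) capped at 8 ⇒ 5
  i=0: and(0x0f,0xac) → 12
  i=1: and(0xf6,0xee) → 230
  i=2: and(0x3e,0xa2) → 34
  i=3: and(0xc1,0x39) → 1
  i=4: and(0x01,0x01) → 1
  i=5: tail/keep → 183
  i=6: tail/keep → 218
  i=7: tail/keep → 26

vd[3] = 1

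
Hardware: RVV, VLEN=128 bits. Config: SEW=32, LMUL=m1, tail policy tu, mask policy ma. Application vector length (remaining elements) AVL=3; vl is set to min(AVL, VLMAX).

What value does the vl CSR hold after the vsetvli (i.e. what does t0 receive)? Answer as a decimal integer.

vl = 3

VLMAX = VLEN×LMUL/SEW = 128×1/32 = 4
vl = min(AVL, VLMAX) = min(3, 4) = 3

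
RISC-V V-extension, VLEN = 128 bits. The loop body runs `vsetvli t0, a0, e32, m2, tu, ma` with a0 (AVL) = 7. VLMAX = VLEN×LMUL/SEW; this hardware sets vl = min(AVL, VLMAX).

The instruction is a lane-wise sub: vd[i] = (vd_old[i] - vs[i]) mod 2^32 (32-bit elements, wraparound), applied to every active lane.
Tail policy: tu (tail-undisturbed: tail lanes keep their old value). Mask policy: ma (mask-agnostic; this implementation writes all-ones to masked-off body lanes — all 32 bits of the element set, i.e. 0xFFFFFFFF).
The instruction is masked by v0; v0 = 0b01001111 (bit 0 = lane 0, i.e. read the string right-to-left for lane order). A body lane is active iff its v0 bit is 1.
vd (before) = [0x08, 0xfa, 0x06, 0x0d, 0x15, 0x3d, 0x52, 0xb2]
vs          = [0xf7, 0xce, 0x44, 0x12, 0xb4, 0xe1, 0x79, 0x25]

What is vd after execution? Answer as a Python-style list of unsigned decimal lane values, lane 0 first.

vd = [4294967057, 44, 4294967234, 4294967291, 4294967295, 4294967295, 4294967257, 178]

lanes per group: 128·2/32 = 8
vl ← min(7, 8) = 7
lane  0: sub(0x08,0xf7) ⇒ 0xffffff11
lane  1: sub(0xfa,0xce) ⇒ 0x2c
lane  2: sub(0x06,0x44) ⇒ 0xffffffc2
lane  3: sub(0x0d,0x12) ⇒ 0xfffffffb
lane  4: mask-off/ones ⇒ 0xffffffff
lane  5: mask-off/ones ⇒ 0xffffffff
lane  6: sub(0x52,0x79) ⇒ 0xffffffd9
lane  7: tail/keep ⇒ 0xb2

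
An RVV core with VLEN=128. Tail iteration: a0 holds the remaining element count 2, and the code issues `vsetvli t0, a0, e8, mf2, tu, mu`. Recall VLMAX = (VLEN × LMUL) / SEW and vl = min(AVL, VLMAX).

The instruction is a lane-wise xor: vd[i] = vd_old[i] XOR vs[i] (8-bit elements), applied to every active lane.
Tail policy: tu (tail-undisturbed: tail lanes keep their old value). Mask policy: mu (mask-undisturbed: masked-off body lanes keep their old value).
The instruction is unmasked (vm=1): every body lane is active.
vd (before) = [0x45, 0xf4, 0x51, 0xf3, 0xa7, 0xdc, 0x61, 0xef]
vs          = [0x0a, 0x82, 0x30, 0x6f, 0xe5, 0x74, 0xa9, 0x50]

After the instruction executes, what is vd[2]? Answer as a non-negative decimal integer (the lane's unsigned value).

vd[2] = 81

lanes per group: 128·1/2/8 = 8
vl = min(AVL, VLMAX) = min(2, 8) = 2
vd[0] xor(0x45,0x0a) -> 0x4f
vd[1] xor(0xf4,0x82) -> 0x76
vd[2] tail/keep -> 0x51
vd[3] tail/keep -> 0xf3
vd[4] tail/keep -> 0xa7
vd[5] tail/keep -> 0xdc
vd[6] tail/keep -> 0x61
vd[7] tail/keep -> 0xef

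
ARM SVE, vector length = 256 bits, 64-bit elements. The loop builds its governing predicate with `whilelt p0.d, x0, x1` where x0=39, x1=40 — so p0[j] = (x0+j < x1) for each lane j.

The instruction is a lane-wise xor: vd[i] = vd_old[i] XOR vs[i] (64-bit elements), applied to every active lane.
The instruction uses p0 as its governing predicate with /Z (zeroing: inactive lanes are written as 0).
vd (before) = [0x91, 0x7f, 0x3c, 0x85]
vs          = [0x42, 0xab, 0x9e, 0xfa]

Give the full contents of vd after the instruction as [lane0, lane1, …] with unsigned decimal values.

lane count: 256 div 64 = 4
p0[j] = (39+j < 40); true for j=0..0 → 1 lanes set
vd[0] xor(0x91,0x42) -> 0xd3
vd[1] tail/zero -> 0x00
vd[2] tail/zero -> 0x00
vd[3] tail/zero -> 0x00

vd = [211, 0, 0, 0]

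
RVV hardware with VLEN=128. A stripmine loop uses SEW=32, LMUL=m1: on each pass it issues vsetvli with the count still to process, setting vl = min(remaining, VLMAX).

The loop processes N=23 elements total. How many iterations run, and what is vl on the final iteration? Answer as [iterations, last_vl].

VLMAX = VLEN×LMUL/SEW = 128×1/32 = 4
N=23: ⌈23/4⌉ = 6 iters; last vl = 23 − 5×4 = 3

[iterations, last_vl] = [6, 3]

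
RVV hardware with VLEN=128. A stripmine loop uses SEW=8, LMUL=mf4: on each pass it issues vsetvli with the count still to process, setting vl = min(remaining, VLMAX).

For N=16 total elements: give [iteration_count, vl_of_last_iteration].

[iterations, last_vl] = [4, 4]

lanes per group: 128·1/4/8 = 4
iterations = ceil(16/4) = 4; final-pass vl = 4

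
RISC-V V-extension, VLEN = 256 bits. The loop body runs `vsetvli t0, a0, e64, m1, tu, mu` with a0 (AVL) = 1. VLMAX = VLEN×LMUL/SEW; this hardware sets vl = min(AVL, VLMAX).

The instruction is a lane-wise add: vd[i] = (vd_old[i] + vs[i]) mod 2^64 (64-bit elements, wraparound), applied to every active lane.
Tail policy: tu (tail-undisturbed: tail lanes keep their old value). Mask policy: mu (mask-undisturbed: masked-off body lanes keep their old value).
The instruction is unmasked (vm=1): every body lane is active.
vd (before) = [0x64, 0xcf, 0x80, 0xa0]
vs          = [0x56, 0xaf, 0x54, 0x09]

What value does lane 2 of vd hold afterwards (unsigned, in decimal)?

vd[2] = 128

VLMAX = VLEN×LMUL/SEW = 256×1/64 = 4
AVL=1 ≤ VLMAX=4, so vl = 1
lane  0: add(0x64,0x56) ⇒ 0xba
lane  1: tail/keep ⇒ 0xcf
lane  2: tail/keep ⇒ 0x80
lane  3: tail/keep ⇒ 0xa0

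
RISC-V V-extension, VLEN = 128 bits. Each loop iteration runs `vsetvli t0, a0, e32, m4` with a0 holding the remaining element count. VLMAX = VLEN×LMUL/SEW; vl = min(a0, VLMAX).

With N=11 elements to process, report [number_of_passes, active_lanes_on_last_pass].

lanes per group: 128·4/32 = 16
11 elements at 16/iter → 1 passes, remainder 11 on the last

[iterations, last_vl] = [1, 11]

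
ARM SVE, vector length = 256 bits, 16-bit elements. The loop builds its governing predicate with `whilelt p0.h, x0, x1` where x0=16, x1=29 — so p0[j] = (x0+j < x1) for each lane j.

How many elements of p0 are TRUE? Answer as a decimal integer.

lane count: 256 div 16 = 16
active while 16+j < 29, i.e. j ∈ [0,13) capped at 16 ⇒ 13

vl = 13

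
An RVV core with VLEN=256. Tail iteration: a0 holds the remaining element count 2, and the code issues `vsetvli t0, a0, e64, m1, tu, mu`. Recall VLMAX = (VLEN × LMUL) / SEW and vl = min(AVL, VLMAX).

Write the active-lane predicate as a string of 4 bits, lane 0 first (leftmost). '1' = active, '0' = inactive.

VLMAX = VLEN×LMUL/SEW = 256×1/64 = 4
vl ← min(2, 4) = 2
bits (lane 0 leftmost): 1100

predicate = 1100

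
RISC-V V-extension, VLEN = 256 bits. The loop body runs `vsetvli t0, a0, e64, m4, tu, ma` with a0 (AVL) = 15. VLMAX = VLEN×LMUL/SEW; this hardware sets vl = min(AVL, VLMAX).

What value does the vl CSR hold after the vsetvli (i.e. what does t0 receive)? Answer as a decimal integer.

vl = 15

VLMAX = (256 × 4) / 64 = 16 lanes
vl ← min(15, 16) = 15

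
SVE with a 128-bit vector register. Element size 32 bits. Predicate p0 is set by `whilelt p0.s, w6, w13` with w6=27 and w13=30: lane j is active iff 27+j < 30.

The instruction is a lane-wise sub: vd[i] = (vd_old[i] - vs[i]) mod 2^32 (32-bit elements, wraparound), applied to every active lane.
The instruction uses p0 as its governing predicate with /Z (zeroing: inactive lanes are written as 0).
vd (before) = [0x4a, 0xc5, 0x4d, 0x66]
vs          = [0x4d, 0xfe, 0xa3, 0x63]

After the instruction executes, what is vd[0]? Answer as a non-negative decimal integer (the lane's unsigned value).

vd[0] = 4294967293

lane count: 128 div 32 = 4
whilelt: lane j active iff 27+j < 30 → j < 3 → 3 active
lane  0: sub(0x4a,0x4d) ⇒ 0xfffffffd
lane  1: sub(0xc5,0xfe) ⇒ 0xffffffc7
lane  2: sub(0x4d,0xa3) ⇒ 0xffffffaa
lane  3: tail/zero ⇒ 0x00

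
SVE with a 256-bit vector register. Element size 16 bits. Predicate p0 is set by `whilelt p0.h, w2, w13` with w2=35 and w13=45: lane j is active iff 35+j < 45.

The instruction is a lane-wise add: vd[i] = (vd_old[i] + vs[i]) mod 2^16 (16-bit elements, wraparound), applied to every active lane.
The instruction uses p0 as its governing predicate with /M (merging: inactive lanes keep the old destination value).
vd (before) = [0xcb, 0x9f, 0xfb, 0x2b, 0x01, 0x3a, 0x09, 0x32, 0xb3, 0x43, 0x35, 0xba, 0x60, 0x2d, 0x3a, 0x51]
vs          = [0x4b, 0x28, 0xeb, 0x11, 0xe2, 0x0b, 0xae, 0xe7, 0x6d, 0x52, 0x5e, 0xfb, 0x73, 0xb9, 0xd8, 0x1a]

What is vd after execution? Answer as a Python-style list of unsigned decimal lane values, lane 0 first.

vd = [278, 199, 486, 60, 227, 69, 183, 281, 288, 149, 53, 186, 96, 45, 58, 81]

lane count: 256 div 16 = 16
whilelt: lane j active iff 35+j < 45 → j < 10 → 10 active
[0] add(0xcb,0x4b) = 0x116
[1] add(0x9f,0x28) = 0xc7
[2] add(0xfb,0xeb) = 0x1e6
[3] add(0x2b,0x11) = 0x3c
[4] add(0x01,0xe2) = 0xe3
[5] add(0x3a,0x0b) = 0x45
[6] add(0x09,0xae) = 0xb7
[7] add(0x32,0xe7) = 0x119
[8] add(0xb3,0x6d) = 0x120
[9] add(0x43,0x52) = 0x95
[10] tail/keep = 0x35
[11] tail/keep = 0xba
[12] tail/keep = 0x60
[13] tail/keep = 0x2d
[14] tail/keep = 0x3a
[15] tail/keep = 0x51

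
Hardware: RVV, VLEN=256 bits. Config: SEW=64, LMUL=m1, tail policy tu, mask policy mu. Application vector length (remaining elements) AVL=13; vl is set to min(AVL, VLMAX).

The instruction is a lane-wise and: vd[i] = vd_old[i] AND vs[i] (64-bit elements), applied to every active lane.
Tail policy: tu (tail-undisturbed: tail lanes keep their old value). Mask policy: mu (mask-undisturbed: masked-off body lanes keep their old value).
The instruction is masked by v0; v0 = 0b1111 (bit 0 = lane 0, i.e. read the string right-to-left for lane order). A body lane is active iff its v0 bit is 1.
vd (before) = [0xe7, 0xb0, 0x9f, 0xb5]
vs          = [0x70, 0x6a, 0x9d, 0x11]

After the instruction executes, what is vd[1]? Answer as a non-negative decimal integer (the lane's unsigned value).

vd[1] = 32

lanes per group: 256·1/64 = 4
vl ← min(13, 4) = 4
[0] and(0xe7,0x70) = 0x60
[1] and(0xb0,0x6a) = 0x20
[2] and(0x9f,0x9d) = 0x9d
[3] and(0xb5,0x11) = 0x11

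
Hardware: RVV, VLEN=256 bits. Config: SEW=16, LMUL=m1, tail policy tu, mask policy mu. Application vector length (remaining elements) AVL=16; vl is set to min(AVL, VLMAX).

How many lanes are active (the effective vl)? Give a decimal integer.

lanes per group: 256·1/16 = 16
AVL=16 ≤ VLMAX=16, so vl = 16

vl = 16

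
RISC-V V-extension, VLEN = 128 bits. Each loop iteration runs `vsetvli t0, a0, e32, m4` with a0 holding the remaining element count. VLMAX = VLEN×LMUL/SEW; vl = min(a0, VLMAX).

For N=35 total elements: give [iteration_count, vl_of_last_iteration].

[iterations, last_vl] = [3, 3]

VLMAX = VLEN×LMUL/SEW = 128×4/32 = 16
iterations = ceil(35/16) = 3; final-pass vl = 3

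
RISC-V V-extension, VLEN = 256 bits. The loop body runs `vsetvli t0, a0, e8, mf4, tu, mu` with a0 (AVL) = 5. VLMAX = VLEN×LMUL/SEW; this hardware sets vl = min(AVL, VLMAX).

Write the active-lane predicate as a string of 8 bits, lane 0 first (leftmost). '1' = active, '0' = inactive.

VLMAX = VLEN×LMUL/SEW = 256×1/4/8 = 8
vl = min(AVL, VLMAX) = min(5, 8) = 5
bits (lane 0 leftmost): 11111000

predicate = 11111000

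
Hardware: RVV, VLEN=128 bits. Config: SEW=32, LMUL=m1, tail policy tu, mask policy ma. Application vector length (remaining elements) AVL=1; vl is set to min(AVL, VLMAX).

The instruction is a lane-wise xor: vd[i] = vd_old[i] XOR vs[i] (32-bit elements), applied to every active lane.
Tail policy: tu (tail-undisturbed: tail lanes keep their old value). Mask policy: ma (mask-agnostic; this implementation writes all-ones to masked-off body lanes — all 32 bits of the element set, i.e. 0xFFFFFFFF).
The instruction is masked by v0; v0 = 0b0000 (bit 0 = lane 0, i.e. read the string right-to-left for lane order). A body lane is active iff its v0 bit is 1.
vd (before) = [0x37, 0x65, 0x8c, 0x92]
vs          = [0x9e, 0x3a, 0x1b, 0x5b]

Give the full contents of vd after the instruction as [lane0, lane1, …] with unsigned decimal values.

VLMAX = (128 × 1) / 32 = 4 lanes
vl ← min(1, 4) = 1
lane  0: mask-off/ones ⇒ 0xffffffff
lane  1: tail/keep ⇒ 0x65
lane  2: tail/keep ⇒ 0x8c
lane  3: tail/keep ⇒ 0x92

vd = [4294967295, 101, 140, 146]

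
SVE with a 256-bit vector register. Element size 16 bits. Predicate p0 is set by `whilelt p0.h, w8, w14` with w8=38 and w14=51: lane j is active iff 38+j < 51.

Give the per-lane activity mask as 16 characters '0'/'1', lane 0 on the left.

register lanes = 256/16 = 16
p0[j] = (38+j < 51); true for j=0..12 → 13 lanes set
bits (lane 0 leftmost): 1111111111111000

predicate = 1111111111111000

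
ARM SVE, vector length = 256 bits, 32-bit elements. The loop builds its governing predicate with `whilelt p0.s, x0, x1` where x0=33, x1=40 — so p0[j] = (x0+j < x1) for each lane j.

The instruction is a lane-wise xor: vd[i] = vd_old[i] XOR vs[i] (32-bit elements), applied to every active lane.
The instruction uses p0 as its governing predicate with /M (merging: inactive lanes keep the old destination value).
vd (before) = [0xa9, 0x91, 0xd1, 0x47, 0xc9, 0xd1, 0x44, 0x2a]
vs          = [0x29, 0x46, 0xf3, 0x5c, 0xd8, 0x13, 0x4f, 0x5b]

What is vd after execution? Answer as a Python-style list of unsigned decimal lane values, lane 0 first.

vd = [128, 215, 34, 27, 17, 194, 11, 42]

256-bit reg / 32-bit elem → 8 lanes
p0[j] = (33+j < 40); true for j=0..6 → 7 lanes set
  i=0: xor(0xa9,0x29) → 128
  i=1: xor(0x91,0x46) → 215
  i=2: xor(0xd1,0xf3) → 34
  i=3: xor(0x47,0x5c) → 27
  i=4: xor(0xc9,0xd8) → 17
  i=5: xor(0xd1,0x13) → 194
  i=6: xor(0x44,0x4f) → 11
  i=7: tail/keep → 42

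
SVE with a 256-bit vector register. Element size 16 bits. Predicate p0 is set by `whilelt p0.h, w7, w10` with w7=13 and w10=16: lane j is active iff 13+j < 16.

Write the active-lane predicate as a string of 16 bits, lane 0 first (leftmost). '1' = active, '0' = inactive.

register lanes = 256/16 = 16
p0[j] = (13+j < 16); true for j=0..2 → 3 lanes set
bits (lane 0 leftmost): 1110000000000000

predicate = 1110000000000000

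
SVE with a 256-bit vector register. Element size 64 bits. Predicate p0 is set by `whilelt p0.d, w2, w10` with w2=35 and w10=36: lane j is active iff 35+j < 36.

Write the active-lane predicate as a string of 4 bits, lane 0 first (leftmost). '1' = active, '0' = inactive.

predicate = 1000

256-bit reg / 64-bit elem → 4 lanes
whilelt: lane j active iff 35+j < 36 → j < 1 → 1 active
bits (lane 0 leftmost): 1000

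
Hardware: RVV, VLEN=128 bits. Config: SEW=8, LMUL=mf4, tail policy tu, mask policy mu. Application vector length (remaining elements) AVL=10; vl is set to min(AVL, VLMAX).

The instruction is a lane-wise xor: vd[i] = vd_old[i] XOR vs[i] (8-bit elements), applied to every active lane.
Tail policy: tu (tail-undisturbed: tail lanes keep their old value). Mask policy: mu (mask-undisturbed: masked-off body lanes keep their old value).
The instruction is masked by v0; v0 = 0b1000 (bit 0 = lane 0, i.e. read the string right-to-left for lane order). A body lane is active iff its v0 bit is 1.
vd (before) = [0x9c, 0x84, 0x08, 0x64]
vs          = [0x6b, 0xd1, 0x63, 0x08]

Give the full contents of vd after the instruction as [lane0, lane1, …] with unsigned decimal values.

VLMAX = VLEN×LMUL/SEW = 128×1/4/8 = 4
vl ← min(10, 4) = 4
vd[0] mask-off/keep -> 0x9c
vd[1] mask-off/keep -> 0x84
vd[2] mask-off/keep -> 0x08
vd[3] xor(0x64,0x08) -> 0x6c

vd = [156, 132, 8, 108]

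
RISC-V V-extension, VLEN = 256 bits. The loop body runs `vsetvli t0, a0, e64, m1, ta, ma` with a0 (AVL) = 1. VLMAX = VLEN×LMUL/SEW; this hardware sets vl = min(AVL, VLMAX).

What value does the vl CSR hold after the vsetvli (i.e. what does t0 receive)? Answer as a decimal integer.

VLMAX = (256 × 1) / 64 = 4 lanes
vl = min(AVL, VLMAX) = min(1, 4) = 1

vl = 1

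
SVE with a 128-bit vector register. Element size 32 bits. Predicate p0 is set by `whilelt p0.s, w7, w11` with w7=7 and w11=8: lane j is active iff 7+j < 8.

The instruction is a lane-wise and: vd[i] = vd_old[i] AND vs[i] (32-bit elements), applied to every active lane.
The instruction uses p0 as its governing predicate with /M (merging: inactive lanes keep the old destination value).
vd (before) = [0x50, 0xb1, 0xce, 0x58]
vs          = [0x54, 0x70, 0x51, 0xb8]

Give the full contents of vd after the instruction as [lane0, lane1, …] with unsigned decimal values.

128-bit reg / 32-bit elem → 4 lanes
p0[j] = (7+j < 8); true for j=0..0 → 1 lanes set
lane  0: and(0x50,0x54) ⇒ 0x50
lane  1: tail/keep ⇒ 0xb1
lane  2: tail/keep ⇒ 0xce
lane  3: tail/keep ⇒ 0x58

vd = [80, 177, 206, 88]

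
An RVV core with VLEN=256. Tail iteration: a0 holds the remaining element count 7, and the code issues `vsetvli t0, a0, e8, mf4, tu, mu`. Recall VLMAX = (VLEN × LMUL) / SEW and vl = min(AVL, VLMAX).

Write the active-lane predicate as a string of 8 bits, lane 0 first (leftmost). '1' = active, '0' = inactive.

predicate = 11111110

VLMAX = (256 × 1/4) / 8 = 8 lanes
vl ← min(7, 8) = 7
bits (lane 0 leftmost): 11111110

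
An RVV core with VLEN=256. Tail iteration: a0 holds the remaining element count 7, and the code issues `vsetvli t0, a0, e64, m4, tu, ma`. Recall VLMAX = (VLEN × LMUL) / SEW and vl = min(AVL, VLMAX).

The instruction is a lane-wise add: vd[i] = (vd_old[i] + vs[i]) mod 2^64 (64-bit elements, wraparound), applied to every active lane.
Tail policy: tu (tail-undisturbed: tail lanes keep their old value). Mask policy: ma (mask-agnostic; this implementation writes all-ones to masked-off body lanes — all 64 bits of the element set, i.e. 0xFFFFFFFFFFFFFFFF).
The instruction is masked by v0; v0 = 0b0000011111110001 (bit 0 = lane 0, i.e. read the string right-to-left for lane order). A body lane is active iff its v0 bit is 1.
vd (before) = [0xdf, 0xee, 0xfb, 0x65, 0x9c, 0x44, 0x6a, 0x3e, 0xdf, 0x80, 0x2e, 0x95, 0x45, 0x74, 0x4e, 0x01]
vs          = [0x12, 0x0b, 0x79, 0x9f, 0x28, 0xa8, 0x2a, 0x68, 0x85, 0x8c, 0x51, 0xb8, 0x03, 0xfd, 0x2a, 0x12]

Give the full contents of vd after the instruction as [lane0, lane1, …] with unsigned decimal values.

vd = [241, 18446744073709551615, 18446744073709551615, 18446744073709551615, 196, 236, 148, 62, 223, 128, 46, 149, 69, 116, 78, 1]

VLMAX = (256 × 4) / 64 = 16 lanes
vl ← min(7, 16) = 7
[0] add(0xdf,0x12) = 0xf1
[1] mask-off/ones = 0xffffffffffffffff
[2] mask-off/ones = 0xffffffffffffffff
[3] mask-off/ones = 0xffffffffffffffff
[4] add(0x9c,0x28) = 0xc4
[5] add(0x44,0xa8) = 0xec
[6] add(0x6a,0x2a) = 0x94
[7] tail/keep = 0x3e
[8] tail/keep = 0xdf
[9] tail/keep = 0x80
[10] tail/keep = 0x2e
[11] tail/keep = 0x95
[12] tail/keep = 0x45
[13] tail/keep = 0x74
[14] tail/keep = 0x4e
[15] tail/keep = 0x01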